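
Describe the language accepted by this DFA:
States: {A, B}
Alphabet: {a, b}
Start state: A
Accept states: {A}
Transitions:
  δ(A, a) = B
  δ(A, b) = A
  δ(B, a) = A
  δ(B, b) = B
Testing a few strings:
  'bab' → reject
  'aba' → accept
  'b' → accept
  'bb' → accept
State roles: A=even number of a's so far; B=odd number of a's so far
All strings over {a,b} with an even number of a's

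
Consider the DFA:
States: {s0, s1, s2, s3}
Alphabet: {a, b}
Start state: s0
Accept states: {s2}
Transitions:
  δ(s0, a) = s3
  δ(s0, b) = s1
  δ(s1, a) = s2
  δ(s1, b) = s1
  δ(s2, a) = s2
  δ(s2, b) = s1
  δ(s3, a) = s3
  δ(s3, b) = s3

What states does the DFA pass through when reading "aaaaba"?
read 'a': s0 → s3
  read 'a': s3 → s3
  read 'a': s3 → s3
  read 'a': s3 → s3
  read 'b': s3 → s3
  read 'a': s3 → s3
s0 -> s3 -> s3 -> s3 -> s3 -> s3 -> s3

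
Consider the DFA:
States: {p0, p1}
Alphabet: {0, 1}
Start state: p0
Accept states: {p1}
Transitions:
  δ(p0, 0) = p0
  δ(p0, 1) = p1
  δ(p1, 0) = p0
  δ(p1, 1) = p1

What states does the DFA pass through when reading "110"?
read '1': p0 → p1
  read '1': p1 → p1
  read '0': p1 → p0
p0 -> p1 -> p1 -> p0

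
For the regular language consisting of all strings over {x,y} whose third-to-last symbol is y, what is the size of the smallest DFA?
By Myhill–Nerode, count the distinguishable equivalence classes: 2^3 = 8 classes — the DFA must remember the last 3 symbols read; every pair of distinct length-3 suffixes is distinguishable by some continuation.
8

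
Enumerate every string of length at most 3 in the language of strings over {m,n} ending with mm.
mm, mmm, nmm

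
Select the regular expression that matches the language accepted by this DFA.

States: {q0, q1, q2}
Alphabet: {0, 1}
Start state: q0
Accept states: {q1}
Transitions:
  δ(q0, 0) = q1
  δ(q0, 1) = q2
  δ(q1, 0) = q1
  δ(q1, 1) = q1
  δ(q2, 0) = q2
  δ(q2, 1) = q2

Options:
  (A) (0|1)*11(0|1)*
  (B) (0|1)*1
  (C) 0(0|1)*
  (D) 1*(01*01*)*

Check each option against the DFA on short strings; one disagreement eliminates an option:
  (A) (0|1)*11(0|1)*: on '0' the DFA goes q0 → q1 and accepts (q1 ∈ Accept), but the regex does not match it → eliminate
  (B) (0|1)*1: on '0' the DFA goes q0 → q1 and accepts (q1 ∈ Accept), but the regex does not match it → eliminate
  (C) 0(0|1)*: agrees with the DFA on every string of length ≤ 6
  (D) 1*(01*01*)*: on ε the DFA stays in q0 and rejects (q0 ∉ Accept), but the regex matches it → eliminate
Only (C) is consistent with the DFA.
(C) 0(0|1)*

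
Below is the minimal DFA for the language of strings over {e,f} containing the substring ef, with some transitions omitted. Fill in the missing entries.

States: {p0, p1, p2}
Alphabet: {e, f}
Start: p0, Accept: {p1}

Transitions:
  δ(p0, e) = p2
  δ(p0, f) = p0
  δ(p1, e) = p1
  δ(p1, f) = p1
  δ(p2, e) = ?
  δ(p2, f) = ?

From the language and accept set, identify what each state tracks — p0: no e seen yet; p1: substring ef seen; p2: seen a e, waiting for f.
Each missing δ(q, a) is the state matching the new tracked value after reading a.
δ(p2, e) = p2; δ(p2, f) = p1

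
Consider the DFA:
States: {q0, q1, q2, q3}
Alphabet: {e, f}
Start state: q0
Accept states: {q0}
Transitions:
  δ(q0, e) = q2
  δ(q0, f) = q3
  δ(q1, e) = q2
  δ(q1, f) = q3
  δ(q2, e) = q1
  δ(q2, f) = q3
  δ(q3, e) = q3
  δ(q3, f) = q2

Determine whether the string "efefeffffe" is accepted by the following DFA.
Processing string "efefeffffe":
  q0 --e--> q2
  q2 --f--> q3
  q3 --e--> q3
  q3 --f--> q2
  q2 --e--> q1
  q1 --f--> q3
  q3 --f--> q2
  q2 --f--> q3
  q3 --f--> q2
  q2 --e--> q1
Final state: q1
Accept states: {q0}
No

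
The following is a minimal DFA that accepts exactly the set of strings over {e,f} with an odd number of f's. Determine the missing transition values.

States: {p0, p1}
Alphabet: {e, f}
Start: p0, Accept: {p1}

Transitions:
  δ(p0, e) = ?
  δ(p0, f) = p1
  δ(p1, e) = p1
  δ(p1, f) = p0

From the language and accept set, identify what each state tracks — p0: even number of f's so far; p1: odd number of f's so far.
Each missing δ(q, a) is the state matching the new tracked value after reading a.
δ(p0, e) = p0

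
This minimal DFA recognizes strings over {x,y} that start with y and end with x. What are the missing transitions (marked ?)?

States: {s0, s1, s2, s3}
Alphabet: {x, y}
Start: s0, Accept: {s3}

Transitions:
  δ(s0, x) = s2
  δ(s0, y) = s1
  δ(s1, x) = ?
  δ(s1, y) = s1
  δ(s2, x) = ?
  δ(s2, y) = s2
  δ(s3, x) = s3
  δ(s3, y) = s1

From the language and accept set, identify what each state tracks — s0: no input read; s1: started with y, last symbol y; s2: started with x (dead); s3: started with y, last symbol x.
Each missing δ(q, a) is the state matching the new tracked value after reading a.
δ(s1, x) = s3; δ(s2, x) = s2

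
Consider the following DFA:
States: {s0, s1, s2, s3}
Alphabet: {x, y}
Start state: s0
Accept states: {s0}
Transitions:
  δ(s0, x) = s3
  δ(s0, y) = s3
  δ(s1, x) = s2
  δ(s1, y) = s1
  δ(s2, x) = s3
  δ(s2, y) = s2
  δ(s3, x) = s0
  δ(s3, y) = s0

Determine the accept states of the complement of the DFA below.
Complement accept states = All states \ Original accept states
= {s0, s1, s2, s3} \ {s0}
{s1, s2, s3}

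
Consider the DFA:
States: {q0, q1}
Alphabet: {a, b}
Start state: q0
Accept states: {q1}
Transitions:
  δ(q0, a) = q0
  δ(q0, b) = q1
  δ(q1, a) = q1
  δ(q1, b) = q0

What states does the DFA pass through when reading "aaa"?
read 'a': q0 → q0
  read 'a': q0 → q0
  read 'a': q0 → q0
q0 -> q0 -> q0 -> q0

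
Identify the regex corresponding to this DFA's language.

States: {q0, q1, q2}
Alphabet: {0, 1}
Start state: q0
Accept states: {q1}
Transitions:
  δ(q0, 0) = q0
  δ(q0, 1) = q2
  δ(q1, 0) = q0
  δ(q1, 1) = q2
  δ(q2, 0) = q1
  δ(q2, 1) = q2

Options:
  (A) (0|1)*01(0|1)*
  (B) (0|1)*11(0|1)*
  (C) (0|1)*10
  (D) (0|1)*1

Check each option against the DFA on short strings; one disagreement eliminates an option:
  (A) (0|1)*01(0|1)*: on '01' the DFA goes q0 → q0 → q2 and rejects (q2 ∉ Accept), but the regex matches it → eliminate
  (B) (0|1)*11(0|1)*: on '10' the DFA goes q0 → q2 → q1 and accepts (q1 ∈ Accept), but the regex does not match it → eliminate
  (C) (0|1)*10: agrees with the DFA on every string of length ≤ 6
  (D) (0|1)*1: on '1' the DFA goes q0 → q2 and rejects (q2 ∉ Accept), but the regex matches it → eliminate
Only (C) is consistent with the DFA.
(C) (0|1)*10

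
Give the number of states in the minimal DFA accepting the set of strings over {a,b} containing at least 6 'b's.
By Myhill–Nerode, count the distinguishable equivalence classes: 7 classes — having seen 0, 1, …, 5, or ≥6 copies of 'b'; any two classes i < j (j ≤ 6) are distinguished by the string b^(6−j), which takes class j to 6 copies (accepted) but leaves class i below 6 (rejected).
7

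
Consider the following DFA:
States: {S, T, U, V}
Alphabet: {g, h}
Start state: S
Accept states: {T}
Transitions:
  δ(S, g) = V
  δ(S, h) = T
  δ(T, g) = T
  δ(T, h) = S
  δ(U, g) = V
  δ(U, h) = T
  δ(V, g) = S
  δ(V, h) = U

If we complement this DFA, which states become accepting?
Complement accept states = All states \ Original accept states
= {S, T, U, V} \ {T}
{S, U, V}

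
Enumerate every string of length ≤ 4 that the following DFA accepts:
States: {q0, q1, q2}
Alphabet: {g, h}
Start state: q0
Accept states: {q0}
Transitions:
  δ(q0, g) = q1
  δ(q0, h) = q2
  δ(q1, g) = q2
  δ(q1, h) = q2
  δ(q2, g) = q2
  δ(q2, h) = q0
ε, hh, ggh, ghh, hgh, gggh, ghgh, hggh, hhhh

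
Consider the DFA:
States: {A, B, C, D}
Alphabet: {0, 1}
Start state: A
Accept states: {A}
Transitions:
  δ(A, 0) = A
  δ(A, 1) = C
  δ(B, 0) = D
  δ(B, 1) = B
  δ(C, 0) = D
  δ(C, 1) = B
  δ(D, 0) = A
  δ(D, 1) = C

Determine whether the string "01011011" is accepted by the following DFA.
Processing string "01011011":
  A --0--> A
  A --1--> C
  C --0--> D
  D --1--> C
  C --1--> B
  B --0--> D
  D --1--> C
  C --1--> B
Final state: B
Accept states: {A}
No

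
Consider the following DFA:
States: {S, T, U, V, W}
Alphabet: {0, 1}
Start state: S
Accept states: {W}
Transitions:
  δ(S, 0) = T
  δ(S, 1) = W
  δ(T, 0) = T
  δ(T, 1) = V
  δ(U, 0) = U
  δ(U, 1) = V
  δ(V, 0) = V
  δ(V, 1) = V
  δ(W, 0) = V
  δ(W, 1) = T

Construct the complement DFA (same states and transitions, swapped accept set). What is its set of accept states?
Complement accept states = All states \ Original accept states
= {S, T, U, V, W} \ {W}
{S, T, U, V}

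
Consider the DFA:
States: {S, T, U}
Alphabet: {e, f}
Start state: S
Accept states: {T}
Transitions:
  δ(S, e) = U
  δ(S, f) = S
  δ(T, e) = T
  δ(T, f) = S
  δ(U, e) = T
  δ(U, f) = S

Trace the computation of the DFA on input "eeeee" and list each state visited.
read 'e': S → U
  read 'e': U → T
  read 'e': T → T
  read 'e': T → T
  read 'e': T → T
S -> U -> T -> T -> T -> T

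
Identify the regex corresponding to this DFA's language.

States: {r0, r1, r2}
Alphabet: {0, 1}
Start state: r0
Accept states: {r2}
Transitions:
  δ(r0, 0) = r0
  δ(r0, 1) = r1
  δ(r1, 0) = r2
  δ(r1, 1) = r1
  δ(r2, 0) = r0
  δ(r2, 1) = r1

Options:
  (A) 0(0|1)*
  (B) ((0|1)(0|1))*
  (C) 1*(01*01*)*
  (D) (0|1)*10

Check each option against the DFA on short strings; one disagreement eliminates an option:
  (A) 0(0|1)*: on '0' the DFA goes r0 → r0 and rejects (r0 ∉ Accept), but the regex matches it → eliminate
  (B) ((0|1)(0|1))*: on ε the DFA stays in r0 and rejects (r0 ∉ Accept), but the regex matches it → eliminate
  (C) 1*(01*01*)*: on ε the DFA stays in r0 and rejects (r0 ∉ Accept), but the regex matches it → eliminate
  (D) (0|1)*10: agrees with the DFA on every string of length ≤ 6
Only (D) is consistent with the DFA.
(D) (0|1)*10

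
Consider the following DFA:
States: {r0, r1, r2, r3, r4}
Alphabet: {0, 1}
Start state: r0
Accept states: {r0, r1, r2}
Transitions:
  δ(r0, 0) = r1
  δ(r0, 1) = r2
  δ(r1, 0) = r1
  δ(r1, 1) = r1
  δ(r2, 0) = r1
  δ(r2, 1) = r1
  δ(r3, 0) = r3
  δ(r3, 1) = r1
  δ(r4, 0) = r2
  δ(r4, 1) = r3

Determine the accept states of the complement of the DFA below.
Complement accept states = All states \ Original accept states
= {r0, r1, r2, r3, r4} \ {r0, r1, r2}
{r3, r4}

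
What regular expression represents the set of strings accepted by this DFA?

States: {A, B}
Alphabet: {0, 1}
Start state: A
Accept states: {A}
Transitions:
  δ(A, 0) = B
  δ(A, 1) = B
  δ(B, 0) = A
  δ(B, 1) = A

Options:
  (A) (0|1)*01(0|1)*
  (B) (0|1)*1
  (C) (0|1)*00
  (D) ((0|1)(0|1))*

Check each option against the DFA on short strings; one disagreement eliminates an option:
  (A) (0|1)*01(0|1)*: on ε the DFA stays in A and accepts (A ∈ Accept), but the regex does not match it → eliminate
  (B) (0|1)*1: on ε the DFA stays in A and accepts (A ∈ Accept), but the regex does not match it → eliminate
  (C) (0|1)*00: on ε the DFA stays in A and accepts (A ∈ Accept), but the regex does not match it → eliminate
  (D) ((0|1)(0|1))*: agrees with the DFA on every string of length ≤ 6
Only (D) is consistent with the DFA.
(D) ((0|1)(0|1))*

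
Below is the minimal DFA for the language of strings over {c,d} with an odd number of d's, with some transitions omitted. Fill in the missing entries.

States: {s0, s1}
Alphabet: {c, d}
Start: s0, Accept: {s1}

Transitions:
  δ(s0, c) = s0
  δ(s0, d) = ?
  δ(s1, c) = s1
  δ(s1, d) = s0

From the language and accept set, identify what each state tracks — s0: even number of d's so far; s1: odd number of d's so far.
Each missing δ(q, a) is the state matching the new tracked value after reading a.
δ(s0, d) = s1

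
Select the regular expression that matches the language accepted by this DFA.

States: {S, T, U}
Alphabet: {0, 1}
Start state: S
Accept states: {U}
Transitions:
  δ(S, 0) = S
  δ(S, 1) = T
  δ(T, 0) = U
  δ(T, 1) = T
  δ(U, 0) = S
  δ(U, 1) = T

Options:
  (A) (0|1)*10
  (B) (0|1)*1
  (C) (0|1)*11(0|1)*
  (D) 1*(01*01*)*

Check each option against the DFA on short strings; one disagreement eliminates an option:
  (A) (0|1)*10: agrees with the DFA on every string of length ≤ 6
  (B) (0|1)*1: on '1' the DFA goes S → T and rejects (T ∉ Accept), but the regex matches it → eliminate
  (C) (0|1)*11(0|1)*: on '10' the DFA goes S → T → U and accepts (U ∈ Accept), but the regex does not match it → eliminate
  (D) 1*(01*01*)*: on ε the DFA stays in S and rejects (S ∉ Accept), but the regex matches it → eliminate
Only (A) is consistent with the DFA.
(A) (0|1)*10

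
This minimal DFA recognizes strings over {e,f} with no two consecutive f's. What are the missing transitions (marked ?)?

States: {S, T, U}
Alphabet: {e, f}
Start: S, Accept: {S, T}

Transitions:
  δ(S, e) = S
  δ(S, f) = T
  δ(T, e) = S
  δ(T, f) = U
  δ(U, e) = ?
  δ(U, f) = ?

From the language and accept set, identify what each state tracks — S: last symbol not f (ok); T: last symbol f (ok); U: saw ff (dead).
Each missing δ(q, a) is the state matching the new tracked value after reading a.
δ(U, e) = U; δ(U, f) = U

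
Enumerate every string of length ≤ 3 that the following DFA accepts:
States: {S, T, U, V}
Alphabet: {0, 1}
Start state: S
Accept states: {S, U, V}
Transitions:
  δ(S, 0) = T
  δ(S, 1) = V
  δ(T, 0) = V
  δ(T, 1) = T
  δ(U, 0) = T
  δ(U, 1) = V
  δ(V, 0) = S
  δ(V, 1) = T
ε, 1, 00, 10, 000, 010, 101, 110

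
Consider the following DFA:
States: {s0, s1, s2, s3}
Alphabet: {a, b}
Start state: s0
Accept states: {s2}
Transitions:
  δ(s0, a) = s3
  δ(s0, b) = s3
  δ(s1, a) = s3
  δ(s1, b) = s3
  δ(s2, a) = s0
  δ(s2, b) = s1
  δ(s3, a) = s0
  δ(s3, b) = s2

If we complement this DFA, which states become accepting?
Complement accept states = All states \ Original accept states
= {s0, s1, s2, s3} \ {s2}
{s0, s1, s3}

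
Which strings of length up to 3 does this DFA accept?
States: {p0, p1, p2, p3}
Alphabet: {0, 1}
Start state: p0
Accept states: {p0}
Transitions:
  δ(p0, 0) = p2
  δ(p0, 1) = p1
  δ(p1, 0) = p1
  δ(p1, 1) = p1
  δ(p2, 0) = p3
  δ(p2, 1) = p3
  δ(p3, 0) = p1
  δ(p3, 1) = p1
ε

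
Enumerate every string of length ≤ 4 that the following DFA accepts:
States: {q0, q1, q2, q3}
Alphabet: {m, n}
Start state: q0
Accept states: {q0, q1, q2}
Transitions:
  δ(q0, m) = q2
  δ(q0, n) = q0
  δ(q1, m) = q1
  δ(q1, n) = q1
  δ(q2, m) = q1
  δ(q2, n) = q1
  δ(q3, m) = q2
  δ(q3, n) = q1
ε, m, n, mm, mn, nm, nn, mmm, mmn, mnm, mnn, nmm, nmn, nnm, nnn, mmmm, mmmn, mmnm, mmnn, mnmm, mnmn, mnnm, mnnn, nmmm, nmmn, nmnm, nmnn, nnmm, nnmn, nnnm, nnnn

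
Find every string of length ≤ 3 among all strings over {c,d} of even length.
ε, cc, cd, dc, dd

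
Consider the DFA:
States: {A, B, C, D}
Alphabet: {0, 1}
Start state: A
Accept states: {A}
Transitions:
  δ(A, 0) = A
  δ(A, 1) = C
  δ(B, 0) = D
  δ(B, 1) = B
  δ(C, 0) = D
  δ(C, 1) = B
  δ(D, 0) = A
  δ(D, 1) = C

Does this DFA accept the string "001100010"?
Processing string "001100010":
  A --0--> A
  A --0--> A
  A --1--> C
  C --1--> B
  B --0--> D
  D --0--> A
  A --0--> A
  A --1--> C
  C --0--> D
Final state: D
Accept states: {A}
No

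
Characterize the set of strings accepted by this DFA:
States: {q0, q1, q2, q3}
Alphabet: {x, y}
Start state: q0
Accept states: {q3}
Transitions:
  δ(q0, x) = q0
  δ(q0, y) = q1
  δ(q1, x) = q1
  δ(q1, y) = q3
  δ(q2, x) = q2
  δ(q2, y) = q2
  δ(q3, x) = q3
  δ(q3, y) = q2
Testing a few strings:
  'y' → reject
  'xyxx' → reject
  'x' → reject
  'yyxx' → accept
State roles: q0=zero y's; q1=one y; q2=≥ three y's (dead); q3=two y's
All strings over {x,y} containing exactly two y's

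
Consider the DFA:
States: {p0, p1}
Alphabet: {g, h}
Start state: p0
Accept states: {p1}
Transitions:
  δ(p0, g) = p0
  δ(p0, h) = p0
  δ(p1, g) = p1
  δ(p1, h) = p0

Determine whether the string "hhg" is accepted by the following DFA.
Processing string "hhg":
  p0 --h--> p0
  p0 --h--> p0
  p0 --g--> p0
Final state: p0
Accept states: {p1}
No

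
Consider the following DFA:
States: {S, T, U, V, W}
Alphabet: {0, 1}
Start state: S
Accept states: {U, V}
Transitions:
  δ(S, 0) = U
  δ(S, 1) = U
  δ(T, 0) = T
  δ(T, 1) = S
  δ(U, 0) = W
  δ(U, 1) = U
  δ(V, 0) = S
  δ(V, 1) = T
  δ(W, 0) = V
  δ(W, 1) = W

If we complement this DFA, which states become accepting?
Complement accept states = All states \ Original accept states
= {S, T, U, V, W} \ {U, V}
{S, T, W}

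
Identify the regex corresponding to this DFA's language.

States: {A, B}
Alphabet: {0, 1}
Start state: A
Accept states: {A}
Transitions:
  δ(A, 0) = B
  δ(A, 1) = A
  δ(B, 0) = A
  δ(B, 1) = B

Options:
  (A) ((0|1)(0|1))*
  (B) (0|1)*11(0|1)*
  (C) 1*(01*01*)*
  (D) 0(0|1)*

Check each option against the DFA on short strings; one disagreement eliminates an option:
  (A) ((0|1)(0|1))*: on '1' the DFA goes A → A and accepts (A ∈ Accept), but the regex does not match it → eliminate
  (B) (0|1)*11(0|1)*: on ε the DFA stays in A and accepts (A ∈ Accept), but the regex does not match it → eliminate
  (C) 1*(01*01*)*: agrees with the DFA on every string of length ≤ 6
  (D) 0(0|1)*: on ε the DFA stays in A and accepts (A ∈ Accept), but the regex does not match it → eliminate
Only (C) is consistent with the DFA.
(C) 1*(01*01*)*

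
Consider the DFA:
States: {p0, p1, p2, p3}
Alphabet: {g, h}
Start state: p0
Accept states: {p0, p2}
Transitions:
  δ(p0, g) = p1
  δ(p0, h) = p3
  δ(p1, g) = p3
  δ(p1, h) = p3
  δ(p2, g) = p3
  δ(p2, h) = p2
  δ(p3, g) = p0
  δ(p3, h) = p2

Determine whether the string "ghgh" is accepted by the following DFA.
Processing string "ghgh":
  p0 --g--> p1
  p1 --h--> p3
  p3 --g--> p0
  p0 --h--> p3
Final state: p3
Accept states: {p0, p2}
No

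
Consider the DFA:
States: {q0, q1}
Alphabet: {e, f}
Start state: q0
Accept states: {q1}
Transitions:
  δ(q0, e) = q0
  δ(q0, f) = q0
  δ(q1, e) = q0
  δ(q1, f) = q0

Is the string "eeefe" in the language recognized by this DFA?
Processing string "eeefe":
  q0 --e--> q0
  q0 --e--> q0
  q0 --e--> q0
  q0 --f--> q0
  q0 --e--> q0
Final state: q0
Accept states: {q1}
No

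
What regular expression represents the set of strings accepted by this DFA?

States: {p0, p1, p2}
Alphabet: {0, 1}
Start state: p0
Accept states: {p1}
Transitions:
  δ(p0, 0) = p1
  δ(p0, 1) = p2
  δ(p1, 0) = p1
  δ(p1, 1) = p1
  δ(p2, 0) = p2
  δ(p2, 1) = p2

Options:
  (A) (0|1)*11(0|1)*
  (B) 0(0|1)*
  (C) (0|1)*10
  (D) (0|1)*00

Check each option against the DFA on short strings; one disagreement eliminates an option:
  (A) (0|1)*11(0|1)*: on '0' the DFA goes p0 → p1 and accepts (p1 ∈ Accept), but the regex does not match it → eliminate
  (B) 0(0|1)*: agrees with the DFA on every string of length ≤ 6
  (C) (0|1)*10: on '0' the DFA goes p0 → p1 and accepts (p1 ∈ Accept), but the regex does not match it → eliminate
  (D) (0|1)*00: on '0' the DFA goes p0 → p1 and accepts (p1 ∈ Accept), but the regex does not match it → eliminate
Only (B) is consistent with the DFA.
(B) 0(0|1)*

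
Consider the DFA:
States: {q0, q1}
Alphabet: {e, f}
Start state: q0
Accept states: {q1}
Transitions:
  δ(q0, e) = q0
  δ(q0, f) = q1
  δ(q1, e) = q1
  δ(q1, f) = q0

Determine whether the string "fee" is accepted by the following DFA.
Processing string "fee":
  q0 --f--> q1
  q1 --e--> q1
  q1 --e--> q1
Final state: q1
Accept states: {q1}
Yes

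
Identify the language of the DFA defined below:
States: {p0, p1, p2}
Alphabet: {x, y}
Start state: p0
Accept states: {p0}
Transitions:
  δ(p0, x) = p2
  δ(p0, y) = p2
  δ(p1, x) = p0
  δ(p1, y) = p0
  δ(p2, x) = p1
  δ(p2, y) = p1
Testing a few strings:
  'yyxx' → reject
  'xyyx' → reject
  'x' → reject
  'xx' → reject
State roles: p0=length ≡ 0 (mod 3); p1=length ≡ 2 (mod 3); p2=length ≡ 1 (mod 3)
All strings over {x,y} whose length is a multiple of 3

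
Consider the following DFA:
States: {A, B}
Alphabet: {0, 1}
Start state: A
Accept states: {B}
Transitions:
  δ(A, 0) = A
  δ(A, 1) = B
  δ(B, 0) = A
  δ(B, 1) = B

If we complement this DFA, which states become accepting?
Complement accept states = All states \ Original accept states
= {A, B} \ {B}
{A}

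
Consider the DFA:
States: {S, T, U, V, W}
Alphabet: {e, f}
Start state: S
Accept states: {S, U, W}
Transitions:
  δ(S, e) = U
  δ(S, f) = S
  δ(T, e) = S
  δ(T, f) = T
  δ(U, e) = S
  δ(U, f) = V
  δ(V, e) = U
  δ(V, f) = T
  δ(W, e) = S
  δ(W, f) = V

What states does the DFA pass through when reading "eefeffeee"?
read 'e': S → U
  read 'e': U → S
  read 'f': S → S
  read 'e': S → U
  read 'f': U → V
  read 'f': V → T
  read 'e': T → S
  read 'e': S → U
  read 'e': U → S
S -> U -> S -> S -> U -> V -> T -> S -> U -> S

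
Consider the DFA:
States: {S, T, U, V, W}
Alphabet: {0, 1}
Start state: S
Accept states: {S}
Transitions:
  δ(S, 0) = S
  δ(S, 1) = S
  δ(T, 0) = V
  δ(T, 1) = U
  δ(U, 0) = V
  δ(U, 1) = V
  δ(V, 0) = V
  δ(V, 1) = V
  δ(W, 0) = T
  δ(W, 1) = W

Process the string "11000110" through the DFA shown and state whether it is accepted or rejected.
Processing string "11000110":
  S --1--> S
  S --1--> S
  S --0--> S
  S --0--> S
  S --0--> S
  S --1--> S
  S --1--> S
  S --0--> S
Final state: S
Accept states: {S}
Yes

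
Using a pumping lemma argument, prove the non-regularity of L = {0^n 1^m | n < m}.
Assume L is regular with pumping length p. Idea: pumping up the 0-block makes the 0-count reach the 1-count.
Choose s = 0^p 1^(p+1) ∈ L. By the pumping lemma, s = xyz with |xy| ≤ p, |y| > 0, so y = 0^k with k ≥ 1. Then xy²z = 0^(p+k) 1^(p+1). Since p+k ≥ p+1, the number of 0's is no longer strictly less than the number of 1's, so xy²z ∉ L.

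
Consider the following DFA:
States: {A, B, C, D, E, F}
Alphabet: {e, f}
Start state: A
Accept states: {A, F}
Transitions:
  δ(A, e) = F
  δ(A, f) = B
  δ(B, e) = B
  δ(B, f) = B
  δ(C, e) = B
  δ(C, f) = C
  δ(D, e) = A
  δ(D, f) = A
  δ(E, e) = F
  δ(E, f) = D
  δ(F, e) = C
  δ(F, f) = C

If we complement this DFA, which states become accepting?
Complement accept states = All states \ Original accept states
= {A, B, C, D, E, F} \ {A, F}
{B, C, D, E}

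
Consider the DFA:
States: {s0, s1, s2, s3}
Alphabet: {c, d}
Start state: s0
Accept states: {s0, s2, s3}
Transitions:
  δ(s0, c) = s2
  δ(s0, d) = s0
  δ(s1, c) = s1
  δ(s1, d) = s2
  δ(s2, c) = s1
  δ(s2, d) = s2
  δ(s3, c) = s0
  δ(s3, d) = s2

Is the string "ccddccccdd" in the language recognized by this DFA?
Processing string "ccddccccdd":
  s0 --c--> s2
  s2 --c--> s1
  s1 --d--> s2
  s2 --d--> s2
  s2 --c--> s1
  s1 --c--> s1
  s1 --c--> s1
  s1 --c--> s1
  s1 --d--> s2
  s2 --d--> s2
Final state: s2
Accept states: {s0, s2, s3}
Yes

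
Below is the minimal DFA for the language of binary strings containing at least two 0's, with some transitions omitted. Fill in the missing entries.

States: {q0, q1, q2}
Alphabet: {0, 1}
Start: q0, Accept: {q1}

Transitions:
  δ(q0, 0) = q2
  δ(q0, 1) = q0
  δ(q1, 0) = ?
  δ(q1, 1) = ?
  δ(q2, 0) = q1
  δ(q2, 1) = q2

From the language and accept set, identify what each state tracks — q0: zero 0's seen; q1: ≥ two 0's seen; q2: one 0 seen.
Each missing δ(q, a) is the state matching the new tracked value after reading a.
δ(q1, 0) = q1; δ(q1, 1) = q1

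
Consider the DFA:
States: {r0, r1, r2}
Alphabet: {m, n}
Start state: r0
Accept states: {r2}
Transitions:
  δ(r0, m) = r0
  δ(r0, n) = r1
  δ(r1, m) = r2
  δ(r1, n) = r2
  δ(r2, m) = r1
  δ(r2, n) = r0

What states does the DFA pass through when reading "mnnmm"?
read 'm': r0 → r0
  read 'n': r0 → r1
  read 'n': r1 → r2
  read 'm': r2 → r1
  read 'm': r1 → r2
r0 -> r0 -> r1 -> r2 -> r1 -> r2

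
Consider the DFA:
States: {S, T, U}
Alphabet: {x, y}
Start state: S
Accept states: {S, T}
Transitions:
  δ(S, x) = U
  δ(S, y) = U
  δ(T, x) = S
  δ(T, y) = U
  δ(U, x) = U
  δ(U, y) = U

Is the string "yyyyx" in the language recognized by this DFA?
Processing string "yyyyx":
  S --y--> U
  U --y--> U
  U --y--> U
  U --y--> U
  U --x--> U
Final state: U
Accept states: {S, T}
No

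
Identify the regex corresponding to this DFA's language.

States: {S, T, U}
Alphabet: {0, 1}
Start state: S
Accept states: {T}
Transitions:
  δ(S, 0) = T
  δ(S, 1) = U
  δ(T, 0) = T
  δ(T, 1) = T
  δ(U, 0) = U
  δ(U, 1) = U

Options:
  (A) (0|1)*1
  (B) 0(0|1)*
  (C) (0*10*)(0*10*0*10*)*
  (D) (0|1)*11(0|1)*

Check each option against the DFA on short strings; one disagreement eliminates an option:
  (A) (0|1)*1: on '0' the DFA goes S → T and accepts (T ∈ Accept), but the regex does not match it → eliminate
  (B) 0(0|1)*: agrees with the DFA on every string of length ≤ 6
  (C) (0*10*)(0*10*0*10*)*: on '0' the DFA goes S → T and accepts (T ∈ Accept), but the regex does not match it → eliminate
  (D) (0|1)*11(0|1)*: on '0' the DFA goes S → T and accepts (T ∈ Accept), but the regex does not match it → eliminate
Only (B) is consistent with the DFA.
(B) 0(0|1)*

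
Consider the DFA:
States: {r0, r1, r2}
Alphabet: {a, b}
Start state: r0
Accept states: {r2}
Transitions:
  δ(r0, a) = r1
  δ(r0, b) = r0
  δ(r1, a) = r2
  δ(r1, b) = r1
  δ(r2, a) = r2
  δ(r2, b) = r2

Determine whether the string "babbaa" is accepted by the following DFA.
Processing string "babbaa":
  r0 --b--> r0
  r0 --a--> r1
  r1 --b--> r1
  r1 --b--> r1
  r1 --a--> r2
  r2 --a--> r2
Final state: r2
Accept states: {r2}
Yes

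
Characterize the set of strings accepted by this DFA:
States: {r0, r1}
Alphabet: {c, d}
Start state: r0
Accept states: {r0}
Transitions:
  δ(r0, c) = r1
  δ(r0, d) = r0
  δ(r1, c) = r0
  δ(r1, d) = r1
Testing a few strings:
  'dc' → reject
  'c' → reject
  'cc' → accept
  'dd' → accept
State roles: r0=even number of c's so far; r1=odd number of c's so far
All strings over {c,d} with an even number of c's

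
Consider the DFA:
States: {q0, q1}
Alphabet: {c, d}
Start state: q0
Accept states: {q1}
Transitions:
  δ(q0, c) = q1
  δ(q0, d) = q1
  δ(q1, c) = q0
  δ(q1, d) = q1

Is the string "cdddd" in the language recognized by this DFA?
Processing string "cdddd":
  q0 --c--> q1
  q1 --d--> q1
  q1 --d--> q1
  q1 --d--> q1
  q1 --d--> q1
Final state: q1
Accept states: {q1}
Yes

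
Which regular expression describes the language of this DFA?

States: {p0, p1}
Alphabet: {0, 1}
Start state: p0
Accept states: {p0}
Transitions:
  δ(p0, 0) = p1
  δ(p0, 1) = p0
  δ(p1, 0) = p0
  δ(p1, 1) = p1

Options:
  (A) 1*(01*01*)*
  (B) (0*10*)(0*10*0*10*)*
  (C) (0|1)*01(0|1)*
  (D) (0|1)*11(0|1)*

Check each option against the DFA on short strings; one disagreement eliminates an option:
  (A) 1*(01*01*)*: agrees with the DFA on every string of length ≤ 6
  (B) (0*10*)(0*10*0*10*)*: on ε the DFA stays in p0 and accepts (p0 ∈ Accept), but the regex does not match it → eliminate
  (C) (0|1)*01(0|1)*: on ε the DFA stays in p0 and accepts (p0 ∈ Accept), but the regex does not match it → eliminate
  (D) (0|1)*11(0|1)*: on ε the DFA stays in p0 and accepts (p0 ∈ Accept), but the regex does not match it → eliminate
Only (A) is consistent with the DFA.
(A) 1*(01*01*)*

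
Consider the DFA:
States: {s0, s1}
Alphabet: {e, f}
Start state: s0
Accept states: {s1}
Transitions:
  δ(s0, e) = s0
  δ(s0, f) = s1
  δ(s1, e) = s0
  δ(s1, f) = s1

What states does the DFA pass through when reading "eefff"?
read 'e': s0 → s0
  read 'e': s0 → s0
  read 'f': s0 → s1
  read 'f': s1 → s1
  read 'f': s1 → s1
s0 -> s0 -> s0 -> s1 -> s1 -> s1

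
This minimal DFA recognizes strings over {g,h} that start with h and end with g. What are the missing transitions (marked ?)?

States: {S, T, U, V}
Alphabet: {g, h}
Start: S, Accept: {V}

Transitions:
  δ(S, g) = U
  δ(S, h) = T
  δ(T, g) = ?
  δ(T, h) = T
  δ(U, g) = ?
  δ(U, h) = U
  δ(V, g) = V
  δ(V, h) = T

From the language and accept set, identify what each state tracks — S: no input read; T: started with h, last symbol h; U: started with g (dead); V: started with h, last symbol g.
Each missing δ(q, a) is the state matching the new tracked value after reading a.
δ(T, g) = V; δ(U, g) = U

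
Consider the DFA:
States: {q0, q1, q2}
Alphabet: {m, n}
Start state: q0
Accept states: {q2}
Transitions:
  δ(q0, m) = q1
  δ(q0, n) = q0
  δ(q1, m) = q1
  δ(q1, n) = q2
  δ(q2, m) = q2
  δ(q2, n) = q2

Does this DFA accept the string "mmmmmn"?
Processing string "mmmmmn":
  q0 --m--> q1
  q1 --m--> q1
  q1 --m--> q1
  q1 --m--> q1
  q1 --m--> q1
  q1 --n--> q2
Final state: q2
Accept states: {q2}
Yes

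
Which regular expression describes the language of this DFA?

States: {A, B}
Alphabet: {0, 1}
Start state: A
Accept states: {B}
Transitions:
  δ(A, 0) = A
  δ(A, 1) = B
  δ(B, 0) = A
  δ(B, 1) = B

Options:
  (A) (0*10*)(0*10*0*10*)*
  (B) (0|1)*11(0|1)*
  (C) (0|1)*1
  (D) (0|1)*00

Check each option against the DFA on short strings; one disagreement eliminates an option:
  (A) (0*10*)(0*10*0*10*)*: on '10' the DFA goes A → B → A and rejects (A ∉ Accept), but the regex matches it → eliminate
  (B) (0|1)*11(0|1)*: on '1' the DFA goes A → B and accepts (B ∈ Accept), but the regex does not match it → eliminate
  (C) (0|1)*1: agrees with the DFA on every string of length ≤ 6
  (D) (0|1)*00: on '1' the DFA goes A → B and accepts (B ∈ Accept), but the regex does not match it → eliminate
Only (C) is consistent with the DFA.
(C) (0|1)*1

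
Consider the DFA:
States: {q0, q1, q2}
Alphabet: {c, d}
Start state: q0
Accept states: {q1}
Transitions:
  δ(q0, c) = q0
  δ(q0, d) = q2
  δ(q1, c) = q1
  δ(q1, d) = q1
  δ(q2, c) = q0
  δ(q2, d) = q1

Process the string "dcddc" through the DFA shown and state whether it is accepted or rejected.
Processing string "dcddc":
  q0 --d--> q2
  q2 --c--> q0
  q0 --d--> q2
  q2 --d--> q1
  q1 --c--> q1
Final state: q1
Accept states: {q1}
Yes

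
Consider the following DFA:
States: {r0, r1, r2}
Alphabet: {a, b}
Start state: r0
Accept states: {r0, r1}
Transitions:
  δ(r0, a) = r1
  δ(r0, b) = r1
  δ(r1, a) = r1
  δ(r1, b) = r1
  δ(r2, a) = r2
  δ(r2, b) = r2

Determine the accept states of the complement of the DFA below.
Complement accept states = All states \ Original accept states
= {r0, r1, r2} \ {r0, r1}
{r2}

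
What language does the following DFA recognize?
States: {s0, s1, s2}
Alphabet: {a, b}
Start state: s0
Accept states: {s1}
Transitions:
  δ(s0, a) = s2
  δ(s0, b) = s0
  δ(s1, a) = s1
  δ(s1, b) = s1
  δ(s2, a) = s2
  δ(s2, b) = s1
Testing a few strings:
  'aa' → reject
  'abb' → accept
  'b' → reject
  'aaa' → reject
State roles: s0=no a seen yet; s1=substring ab seen; s2=seen a a, waiting for b
All strings over {a,b} containing the substring ab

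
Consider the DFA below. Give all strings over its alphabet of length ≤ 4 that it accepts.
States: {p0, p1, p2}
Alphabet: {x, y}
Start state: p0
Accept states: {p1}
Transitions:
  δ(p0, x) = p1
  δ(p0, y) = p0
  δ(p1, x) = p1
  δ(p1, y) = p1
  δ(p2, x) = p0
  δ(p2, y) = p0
x, xx, xy, yx, xxx, xxy, xyx, xyy, yxx, yxy, yyx, xxxx, xxxy, xxyx, xxyy, xyxx, xyxy, xyyx, xyyy, yxxx, yxxy, yxyx, yxyy, yyxx, yyxy, yyyx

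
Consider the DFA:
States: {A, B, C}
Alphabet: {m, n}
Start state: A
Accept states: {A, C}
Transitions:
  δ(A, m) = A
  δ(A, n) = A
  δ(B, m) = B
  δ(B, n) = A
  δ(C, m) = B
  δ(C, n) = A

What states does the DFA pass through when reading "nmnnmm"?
read 'n': A → A
  read 'm': A → A
  read 'n': A → A
  read 'n': A → A
  read 'm': A → A
  read 'm': A → A
A -> A -> A -> A -> A -> A -> A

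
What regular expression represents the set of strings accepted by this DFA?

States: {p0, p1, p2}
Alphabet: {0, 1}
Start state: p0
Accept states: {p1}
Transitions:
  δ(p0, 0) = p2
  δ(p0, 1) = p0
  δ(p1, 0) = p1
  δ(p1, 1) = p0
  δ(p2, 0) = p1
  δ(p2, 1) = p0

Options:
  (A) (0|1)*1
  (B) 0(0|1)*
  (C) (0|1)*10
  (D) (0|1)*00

Check each option against the DFA on short strings; one disagreement eliminates an option:
  (A) (0|1)*1: on '1' the DFA goes p0 → p0 and rejects (p0 ∉ Accept), but the regex matches it → eliminate
  (B) 0(0|1)*: on '0' the DFA goes p0 → p2 and rejects (p2 ∉ Accept), but the regex matches it → eliminate
  (C) (0|1)*10: on '00' the DFA goes p0 → p2 → p1 and accepts (p1 ∈ Accept), but the regex does not match it → eliminate
  (D) (0|1)*00: agrees with the DFA on every string of length ≤ 6
Only (D) is consistent with the DFA.
(D) (0|1)*00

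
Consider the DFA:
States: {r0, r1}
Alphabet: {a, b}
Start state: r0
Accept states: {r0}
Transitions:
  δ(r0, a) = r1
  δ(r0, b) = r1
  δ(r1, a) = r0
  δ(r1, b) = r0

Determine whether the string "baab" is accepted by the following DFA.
Processing string "baab":
  r0 --b--> r1
  r1 --a--> r0
  r0 --a--> r1
  r1 --b--> r0
Final state: r0
Accept states: {r0}
Yes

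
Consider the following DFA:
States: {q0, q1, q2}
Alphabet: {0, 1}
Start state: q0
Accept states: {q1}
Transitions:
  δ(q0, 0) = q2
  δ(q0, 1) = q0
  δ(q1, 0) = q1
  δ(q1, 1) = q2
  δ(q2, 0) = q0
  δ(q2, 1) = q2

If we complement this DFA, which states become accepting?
Complement accept states = All states \ Original accept states
= {q0, q1, q2} \ {q1}
{q0, q2}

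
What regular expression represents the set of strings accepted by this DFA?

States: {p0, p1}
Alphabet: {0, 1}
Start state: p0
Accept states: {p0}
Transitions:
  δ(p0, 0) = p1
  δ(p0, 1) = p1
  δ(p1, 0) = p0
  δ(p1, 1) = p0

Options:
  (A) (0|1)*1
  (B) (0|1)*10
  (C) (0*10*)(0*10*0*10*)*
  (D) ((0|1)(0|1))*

Check each option against the DFA on short strings; one disagreement eliminates an option:
  (A) (0|1)*1: on ε the DFA stays in p0 and accepts (p0 ∈ Accept), but the regex does not match it → eliminate
  (B) (0|1)*10: on ε the DFA stays in p0 and accepts (p0 ∈ Accept), but the regex does not match it → eliminate
  (C) (0*10*)(0*10*0*10*)*: on ε the DFA stays in p0 and accepts (p0 ∈ Accept), but the regex does not match it → eliminate
  (D) ((0|1)(0|1))*: agrees with the DFA on every string of length ≤ 6
Only (D) is consistent with the DFA.
(D) ((0|1)(0|1))*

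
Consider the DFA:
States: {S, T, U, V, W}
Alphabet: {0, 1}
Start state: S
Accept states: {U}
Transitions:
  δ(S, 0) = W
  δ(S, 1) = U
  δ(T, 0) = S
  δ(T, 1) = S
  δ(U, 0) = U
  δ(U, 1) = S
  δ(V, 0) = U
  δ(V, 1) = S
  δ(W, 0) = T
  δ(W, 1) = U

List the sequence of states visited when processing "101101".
read '1': S → U
  read '0': U → U
  read '1': U → S
  read '1': S → U
  read '0': U → U
  read '1': U → S
S -> U -> U -> S -> U -> U -> S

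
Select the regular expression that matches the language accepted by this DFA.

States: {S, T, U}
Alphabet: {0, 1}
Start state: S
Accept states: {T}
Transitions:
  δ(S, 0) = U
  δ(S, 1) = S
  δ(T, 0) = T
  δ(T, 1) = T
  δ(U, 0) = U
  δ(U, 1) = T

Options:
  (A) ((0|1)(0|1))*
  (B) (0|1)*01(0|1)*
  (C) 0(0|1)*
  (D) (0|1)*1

Check each option against the DFA on short strings; one disagreement eliminates an option:
  (A) ((0|1)(0|1))*: on ε the DFA stays in S and rejects (S ∉ Accept), but the regex matches it → eliminate
  (B) (0|1)*01(0|1)*: agrees with the DFA on every string of length ≤ 6
  (C) 0(0|1)*: on '0' the DFA goes S → U and rejects (U ∉ Accept), but the regex matches it → eliminate
  (D) (0|1)*1: on '1' the DFA goes S → S and rejects (S ∉ Accept), but the regex matches it → eliminate
Only (B) is consistent with the DFA.
(B) (0|1)*01(0|1)*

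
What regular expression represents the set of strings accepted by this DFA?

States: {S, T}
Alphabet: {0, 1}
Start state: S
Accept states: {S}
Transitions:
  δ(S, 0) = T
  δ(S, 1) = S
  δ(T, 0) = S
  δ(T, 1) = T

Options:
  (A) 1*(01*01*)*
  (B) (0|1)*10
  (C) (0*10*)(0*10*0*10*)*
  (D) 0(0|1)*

Check each option against the DFA on short strings; one disagreement eliminates an option:
  (A) 1*(01*01*)*: agrees with the DFA on every string of length ≤ 6
  (B) (0|1)*10: on ε the DFA stays in S and accepts (S ∈ Accept), but the regex does not match it → eliminate
  (C) (0*10*)(0*10*0*10*)*: on ε the DFA stays in S and accepts (S ∈ Accept), but the regex does not match it → eliminate
  (D) 0(0|1)*: on ε the DFA stays in S and accepts (S ∈ Accept), but the regex does not match it → eliminate
Only (A) is consistent with the DFA.
(A) 1*(01*01*)*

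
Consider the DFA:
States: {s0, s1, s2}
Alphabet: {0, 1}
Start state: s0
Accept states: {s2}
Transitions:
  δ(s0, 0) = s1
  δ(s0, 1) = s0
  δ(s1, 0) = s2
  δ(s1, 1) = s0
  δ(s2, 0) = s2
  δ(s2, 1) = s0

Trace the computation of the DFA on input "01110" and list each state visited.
read '0': s0 → s1
  read '1': s1 → s0
  read '1': s0 → s0
  read '1': s0 → s0
  read '0': s0 → s1
s0 -> s1 -> s0 -> s0 -> s0 -> s1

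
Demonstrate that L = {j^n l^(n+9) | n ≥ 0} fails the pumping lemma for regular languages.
Assume L is regular with pumping length p. Idea: pumping the j-block breaks the fixed offset of 9.
Choose s = j^p l^(p+9) ∈ L. By the pumping lemma, s = xyz with |xy| ≤ p, |y| > 0, so y = j^k with k ≥ 1. Then xy²z = j^(p+k) l^(p+9). For this to be in L we would need p+9 = (p+k)+9, i.e. k = 0, contradicting k ≥ 1. So xy²z ∉ L.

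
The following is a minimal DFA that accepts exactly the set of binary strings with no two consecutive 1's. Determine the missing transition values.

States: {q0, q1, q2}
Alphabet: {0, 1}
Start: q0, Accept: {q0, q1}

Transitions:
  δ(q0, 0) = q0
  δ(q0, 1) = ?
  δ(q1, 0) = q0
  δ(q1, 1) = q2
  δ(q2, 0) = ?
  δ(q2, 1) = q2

From the language and accept set, identify what each state tracks — q0: last symbol not 1 (ok); q1: last symbol 1 (ok); q2: saw 11 (dead).
Each missing δ(q, a) is the state matching the new tracked value after reading a.
δ(q0, 1) = q1; δ(q2, 0) = q2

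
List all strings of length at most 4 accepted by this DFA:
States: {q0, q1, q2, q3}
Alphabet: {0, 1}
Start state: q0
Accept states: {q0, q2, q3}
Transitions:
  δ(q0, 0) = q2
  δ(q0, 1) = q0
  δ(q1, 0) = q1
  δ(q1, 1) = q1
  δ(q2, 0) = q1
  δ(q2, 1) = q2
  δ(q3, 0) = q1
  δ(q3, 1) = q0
ε, 0, 1, 01, 10, 11, 011, 101, 110, 111, 0111, 1011, 1101, 1110, 1111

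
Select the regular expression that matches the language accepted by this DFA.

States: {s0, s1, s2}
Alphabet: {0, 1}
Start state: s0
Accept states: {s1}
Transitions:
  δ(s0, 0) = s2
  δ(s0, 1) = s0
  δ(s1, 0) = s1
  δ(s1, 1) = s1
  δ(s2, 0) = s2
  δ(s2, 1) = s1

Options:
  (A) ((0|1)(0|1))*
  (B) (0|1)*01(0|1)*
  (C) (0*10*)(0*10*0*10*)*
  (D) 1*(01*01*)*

Check each option against the DFA on short strings; one disagreement eliminates an option:
  (A) ((0|1)(0|1))*: on ε the DFA stays in s0 and rejects (s0 ∉ Accept), but the regex matches it → eliminate
  (B) (0|1)*01(0|1)*: agrees with the DFA on every string of length ≤ 6
  (C) (0*10*)(0*10*0*10*)*: on '1' the DFA goes s0 → s0 and rejects (s0 ∉ Accept), but the regex matches it → eliminate
  (D) 1*(01*01*)*: on ε the DFA stays in s0 and rejects (s0 ∉ Accept), but the regex matches it → eliminate
Only (B) is consistent with the DFA.
(B) (0|1)*01(0|1)*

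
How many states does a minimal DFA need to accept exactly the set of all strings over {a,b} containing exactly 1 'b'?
By Myhill–Nerode, count the distinguishable equivalence classes: 3 classes — having seen 0, 1, or >1 copies of 'b'; the count-1 class is the only accepting one and >1 is dead.
3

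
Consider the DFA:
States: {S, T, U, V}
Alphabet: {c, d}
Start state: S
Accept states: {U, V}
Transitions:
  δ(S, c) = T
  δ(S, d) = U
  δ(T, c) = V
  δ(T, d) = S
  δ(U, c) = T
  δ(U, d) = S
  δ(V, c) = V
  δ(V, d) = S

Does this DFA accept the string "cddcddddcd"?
Processing string "cddcddddcd":
  S --c--> T
  T --d--> S
  S --d--> U
  U --c--> T
  T --d--> S
  S --d--> U
  U --d--> S
  S --d--> U
  U --c--> T
  T --d--> S
Final state: S
Accept states: {U, V}
No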